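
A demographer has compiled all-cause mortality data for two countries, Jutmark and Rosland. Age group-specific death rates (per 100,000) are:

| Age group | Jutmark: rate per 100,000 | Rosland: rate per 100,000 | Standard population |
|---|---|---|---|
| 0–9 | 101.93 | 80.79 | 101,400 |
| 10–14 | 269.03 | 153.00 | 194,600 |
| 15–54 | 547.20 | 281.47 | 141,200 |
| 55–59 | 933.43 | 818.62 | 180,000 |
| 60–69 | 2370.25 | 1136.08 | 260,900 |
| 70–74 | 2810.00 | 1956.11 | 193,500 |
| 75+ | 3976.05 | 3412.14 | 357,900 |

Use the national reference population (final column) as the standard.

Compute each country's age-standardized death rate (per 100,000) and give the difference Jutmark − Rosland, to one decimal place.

540.0

Standard total = 1,429,500; weights = 0.0709, 0.1361, 0.0988, 0.1259, 0.1825, 0.1354, 0.2504.
Jutmark: 0.0709×101.93 + 0.1361×269.03 + 0.0988×547.20 + 0.1259×933.43 + 0.1825×2370.25 + 0.1354×2810.00 + 0.2504×3976.05 = 2023.8772 per 100,000.
Rosland: 0.0709×80.79 + 0.1361×153.00 + 0.0988×281.47 + 0.1259×818.62 + 0.1825×1136.08 + 0.1354×1956.11 + 0.2504×3412.14 = 1483.8591 per 100,000.
Difference = 2023.8772 − 1483.8591 = 540.0182.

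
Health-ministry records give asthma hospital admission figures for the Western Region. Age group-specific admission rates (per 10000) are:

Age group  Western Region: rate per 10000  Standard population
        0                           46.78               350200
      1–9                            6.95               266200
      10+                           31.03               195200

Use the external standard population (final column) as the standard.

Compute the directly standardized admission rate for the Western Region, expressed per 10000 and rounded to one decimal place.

29.9

Standard total = 811600; weights = 0.4315, 0.3280, 0.2405.
Standardized rate: 0.4315×46.78 + 0.3280×6.95 + 0.2405×31.03 = 29.9279 per 10000.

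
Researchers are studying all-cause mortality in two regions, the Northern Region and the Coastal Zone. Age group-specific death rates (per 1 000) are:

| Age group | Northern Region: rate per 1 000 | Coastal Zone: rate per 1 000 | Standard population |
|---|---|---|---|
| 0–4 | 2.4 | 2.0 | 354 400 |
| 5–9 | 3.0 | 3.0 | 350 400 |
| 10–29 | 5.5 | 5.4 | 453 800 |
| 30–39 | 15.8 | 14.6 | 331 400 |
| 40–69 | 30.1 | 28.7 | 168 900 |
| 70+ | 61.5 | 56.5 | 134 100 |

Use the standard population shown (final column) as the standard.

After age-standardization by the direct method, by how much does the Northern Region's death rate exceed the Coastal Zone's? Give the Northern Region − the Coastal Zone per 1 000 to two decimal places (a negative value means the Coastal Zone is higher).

Standard total = 1 793 000; weights = 0.1977, 0.1954, 0.2531, 0.1848, 0.0942, 0.0748.
The Northern Region: 0.1977×2.4 + 0.1954×3.0 + 0.2531×5.5 + 0.1848×15.8 + 0.0942×30.1 + 0.0748×61.5 = 12.8080 per 1 000.
The Coastal Zone: 0.1977×2.0 + 0.1954×3.0 + 0.2531×5.4 + 0.1848×14.6 + 0.0942×28.7 + 0.0748×56.5 = 11.9760 per 1 000.
Difference = 12.8080 − 11.9760 = 0.8320.

0.83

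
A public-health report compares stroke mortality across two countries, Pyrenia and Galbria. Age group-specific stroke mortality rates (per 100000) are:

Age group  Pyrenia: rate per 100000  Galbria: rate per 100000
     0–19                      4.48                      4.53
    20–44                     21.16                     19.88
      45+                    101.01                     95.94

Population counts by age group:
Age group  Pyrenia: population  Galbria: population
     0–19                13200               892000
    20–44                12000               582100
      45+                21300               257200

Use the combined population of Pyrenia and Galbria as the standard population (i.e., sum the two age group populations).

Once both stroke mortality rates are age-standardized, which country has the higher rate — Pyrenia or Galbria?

Pyrenia

Combined standard total = 1777800; weights = 0.5092, 0.3342, 0.1567.
Pyrenia: 0.5092×4.48 + 0.3342×21.16 + 0.1567×101.01 = 25.1759 per 100000.
Galbria: 0.5092×4.53 + 0.3342×19.88 + 0.1567×95.94 = 23.9794 per 100000.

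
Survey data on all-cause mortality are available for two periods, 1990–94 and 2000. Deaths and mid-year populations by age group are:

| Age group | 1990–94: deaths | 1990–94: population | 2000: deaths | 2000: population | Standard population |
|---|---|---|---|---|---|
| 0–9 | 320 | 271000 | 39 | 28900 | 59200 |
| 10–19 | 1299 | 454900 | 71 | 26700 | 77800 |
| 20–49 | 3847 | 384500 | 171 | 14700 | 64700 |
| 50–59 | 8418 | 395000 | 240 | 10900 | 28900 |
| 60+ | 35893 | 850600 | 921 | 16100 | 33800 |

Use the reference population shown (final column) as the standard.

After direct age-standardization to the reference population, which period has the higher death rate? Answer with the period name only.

2000

Age-specific rates per 1000 for 1990–94: 1.181, 2.856, 10.005, 21.311, 42.197.
For 2000: 1.349, 2.659, 11.633, 22.018, 57.205.
Standard total = 264400; weights = 0.2239, 0.2943, 0.2447, 0.1093, 0.1278.
1990–94: 0.2239×1.181 + 0.2943×2.856 + 0.2447×10.005 + 0.1093×21.311 + 0.1278×42.197 = 11.2767 per 1000.
2000: 0.2239×1.349 + 0.2943×2.659 + 0.2447×11.633 + 0.1093×22.018 + 0.1278×57.205 = 13.6508 per 1000.
The crude rates (21.13 vs 14.82) would put 1990–94 higher, but that reflects its age composition; once standardized to a common age structure, 2000 has the higher underlying rate.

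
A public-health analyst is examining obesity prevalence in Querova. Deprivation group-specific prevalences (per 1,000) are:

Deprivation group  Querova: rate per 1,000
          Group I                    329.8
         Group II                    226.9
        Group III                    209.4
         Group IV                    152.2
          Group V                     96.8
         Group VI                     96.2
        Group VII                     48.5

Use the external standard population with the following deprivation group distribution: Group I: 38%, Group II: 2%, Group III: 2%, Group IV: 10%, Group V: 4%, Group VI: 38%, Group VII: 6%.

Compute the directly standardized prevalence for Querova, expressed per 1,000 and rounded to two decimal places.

192.61

Standard weights: 0.38, 0.02, 0.02, 0.10, 0.04, 0.38, 0.06.
Standardized rate: 0.3800×329.8 + 0.0200×226.9 + 0.0200×209.4 + 0.1000×152.2 + 0.0400×96.8 + 0.3800×96.2 + 0.0600×48.5 = 192.6080 per 1,000.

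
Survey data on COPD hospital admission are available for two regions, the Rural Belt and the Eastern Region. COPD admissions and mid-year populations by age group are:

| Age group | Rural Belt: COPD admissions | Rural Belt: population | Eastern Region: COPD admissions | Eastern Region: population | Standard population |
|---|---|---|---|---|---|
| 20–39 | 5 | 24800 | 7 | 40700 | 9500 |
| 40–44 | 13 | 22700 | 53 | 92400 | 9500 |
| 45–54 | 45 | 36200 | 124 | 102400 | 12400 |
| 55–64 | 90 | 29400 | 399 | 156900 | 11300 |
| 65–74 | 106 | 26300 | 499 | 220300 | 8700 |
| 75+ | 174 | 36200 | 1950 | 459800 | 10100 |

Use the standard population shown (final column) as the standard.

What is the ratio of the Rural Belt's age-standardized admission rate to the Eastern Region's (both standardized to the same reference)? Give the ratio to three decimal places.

Age-specific rates per 10000 for the Rural Belt: 2.02, 5.73, 12.43, 30.61, 40.30, 48.07.
For the Eastern Region: 1.72, 5.74, 12.11, 25.43, 22.65, 42.41.
Standard total = 61500; weights = 0.1545, 0.1545, 0.2016, 0.1837, 0.1415, 0.1642.
The Rural Belt: 0.1545×2.02 + 0.1545×5.73 + 0.2016×12.43 + 0.1837×30.61 + 0.1415×40.30 + 0.1642×48.07 = 22.9225 per 10000.
The Eastern Region: 0.1545×1.72 + 0.1545×5.74 + 0.2016×12.11 + 0.1837×25.43 + 0.1415×22.65 + 0.1642×42.41 = 18.4350 per 10000.
Ratio = 22.9225 ÷ 18.4350 = 1.24343.

1.243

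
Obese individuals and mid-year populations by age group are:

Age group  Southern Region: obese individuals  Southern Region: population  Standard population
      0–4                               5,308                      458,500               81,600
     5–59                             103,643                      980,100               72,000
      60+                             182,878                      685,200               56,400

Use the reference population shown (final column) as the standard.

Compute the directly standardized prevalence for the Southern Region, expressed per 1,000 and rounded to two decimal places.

112.44

Age-specific rates per 1,000 for the Southern Region: 11.577, 105.747, 266.897.
Standard total = 210,000; weights = 0.3886, 0.3429, 0.2686.
Standardized rate: 0.3886×11.577 + 0.3429×105.747 + 0.2686×266.897 = 112.4357 per 1,000.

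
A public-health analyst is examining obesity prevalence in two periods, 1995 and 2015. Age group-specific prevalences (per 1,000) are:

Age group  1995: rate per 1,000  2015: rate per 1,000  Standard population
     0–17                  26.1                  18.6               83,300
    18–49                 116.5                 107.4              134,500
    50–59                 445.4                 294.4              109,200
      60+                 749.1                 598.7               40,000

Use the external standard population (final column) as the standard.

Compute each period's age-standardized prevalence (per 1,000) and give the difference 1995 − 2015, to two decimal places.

Standard total = 367,000; weights = 0.2270, 0.3665, 0.2975, 0.1090.
1995: 0.2270×26.1 + 0.3665×116.5 + 0.2975×445.4 + 0.1090×749.1 = 262.7931 per 1,000.
2015: 0.2270×18.6 + 0.3665×107.4 + 0.2975×294.4 + 0.1090×598.7 = 196.4337 per 1,000.
Difference = 262.7931 − 196.4337 = 66.3594.

66.36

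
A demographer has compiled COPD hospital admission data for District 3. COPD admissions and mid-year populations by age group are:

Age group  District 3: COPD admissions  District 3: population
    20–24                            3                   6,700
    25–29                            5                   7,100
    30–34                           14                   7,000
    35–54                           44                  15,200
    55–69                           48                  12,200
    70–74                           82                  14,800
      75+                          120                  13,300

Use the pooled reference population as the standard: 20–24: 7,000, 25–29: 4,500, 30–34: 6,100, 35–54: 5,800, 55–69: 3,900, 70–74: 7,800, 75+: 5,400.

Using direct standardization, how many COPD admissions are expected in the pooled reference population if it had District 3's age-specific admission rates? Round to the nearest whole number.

Age-specific rates per 10,000 for District 3: 4.48, 7.04, 20.00, 28.95, 39.34, 55.41, 90.23.
Expected COPD admissions = Σ (standard pop × age-specific rate ÷ 10,000)
= 7,000×4.48/10,000 + 4,500×7.04/10,000 + 6,100×20.00/10,000 + 5,800×28.95/10,000 + 3,900×39.34/10,000 + 7,800×55.41/10,000 + 5,400×90.23/10,000
= 3.13 + 3.17 + 12.20 + 16.79 + 15.34 + 43.22 + 48.72 = 142.58.

143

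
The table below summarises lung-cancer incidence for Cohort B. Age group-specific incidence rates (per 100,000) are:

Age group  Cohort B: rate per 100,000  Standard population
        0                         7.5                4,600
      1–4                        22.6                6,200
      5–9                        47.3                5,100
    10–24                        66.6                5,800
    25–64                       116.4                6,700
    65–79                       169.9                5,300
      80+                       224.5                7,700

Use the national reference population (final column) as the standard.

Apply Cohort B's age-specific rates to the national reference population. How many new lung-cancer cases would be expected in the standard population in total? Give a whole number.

Expected new lung-cancer cases = Σ (standard pop × age-specific rate ÷ 100,000)
= 4,600×7.5/100,000 + 6,200×22.6/100,000 + 5,100×47.3/100,000 + 5,800×66.6/100,000 + 6,700×116.4/100,000 + 5,300×169.9/100,000 + 7,700×224.5/100,000
= 0.34 + 1.40 + 2.41 + 3.86 + 7.80 + 9.00 + 17.29 = 42.11.

42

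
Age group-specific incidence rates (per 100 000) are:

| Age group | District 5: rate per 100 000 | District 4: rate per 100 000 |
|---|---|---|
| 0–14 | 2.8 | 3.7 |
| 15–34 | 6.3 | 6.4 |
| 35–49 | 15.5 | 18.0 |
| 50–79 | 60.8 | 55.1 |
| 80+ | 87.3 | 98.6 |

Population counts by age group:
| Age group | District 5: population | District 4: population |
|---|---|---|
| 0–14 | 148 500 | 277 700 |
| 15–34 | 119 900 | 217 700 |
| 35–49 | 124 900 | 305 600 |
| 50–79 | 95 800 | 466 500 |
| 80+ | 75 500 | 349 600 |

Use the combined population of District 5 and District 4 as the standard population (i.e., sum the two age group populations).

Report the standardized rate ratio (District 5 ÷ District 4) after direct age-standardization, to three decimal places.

Combined standard total = 2 181 700; weights = 0.1954, 0.1547, 0.1973, 0.2577, 0.1948.
District 5: 0.1954×2.8 + 0.1547×6.3 + 0.1973×15.5 + 0.2577×60.8 + 0.1948×87.3 = 37.2609 per 100 000.
District 4: 0.1954×3.7 + 0.1547×6.4 + 0.1973×18.0 + 0.2577×55.1 + 0.1948×98.6 = 38.6782 per 100 000.
Ratio = 37.2609 ÷ 38.6782 = 0.96336.

0.963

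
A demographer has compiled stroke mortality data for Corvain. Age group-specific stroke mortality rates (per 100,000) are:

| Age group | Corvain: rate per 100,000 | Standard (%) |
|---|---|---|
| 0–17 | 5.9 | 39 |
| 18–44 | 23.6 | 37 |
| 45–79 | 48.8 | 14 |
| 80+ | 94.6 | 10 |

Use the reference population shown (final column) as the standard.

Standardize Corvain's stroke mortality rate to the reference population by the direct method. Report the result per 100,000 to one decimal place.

Standard weights: 0.39, 0.37, 0.14, 0.10.
Standardized rate: 0.3900×5.9 + 0.3700×23.6 + 0.1400×48.8 + 0.1000×94.6 = 27.3250 per 100,000.

27.3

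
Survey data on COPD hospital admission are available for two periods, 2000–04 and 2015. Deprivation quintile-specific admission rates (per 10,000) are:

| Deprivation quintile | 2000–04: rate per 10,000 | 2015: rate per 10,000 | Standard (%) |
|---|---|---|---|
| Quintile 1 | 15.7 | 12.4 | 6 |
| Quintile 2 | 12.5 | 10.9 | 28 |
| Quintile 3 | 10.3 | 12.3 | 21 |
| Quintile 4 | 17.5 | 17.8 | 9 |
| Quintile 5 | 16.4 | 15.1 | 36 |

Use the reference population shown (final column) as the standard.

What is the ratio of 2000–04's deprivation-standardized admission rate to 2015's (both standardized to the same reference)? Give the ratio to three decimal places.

Standard weights: 0.06, 0.28, 0.21, 0.09, 0.36.
2000–04: 0.0600×15.7 + 0.2800×12.5 + 0.2100×10.3 + 0.0900×17.5 + 0.3600×16.4 = 14.0840 per 10,000.
2015: 0.0600×12.4 + 0.2800×10.9 + 0.2100×12.3 + 0.0900×17.8 + 0.3600×15.1 = 13.4170 per 10,000.
Ratio = 14.0840 ÷ 13.4170 = 1.04971.

1.050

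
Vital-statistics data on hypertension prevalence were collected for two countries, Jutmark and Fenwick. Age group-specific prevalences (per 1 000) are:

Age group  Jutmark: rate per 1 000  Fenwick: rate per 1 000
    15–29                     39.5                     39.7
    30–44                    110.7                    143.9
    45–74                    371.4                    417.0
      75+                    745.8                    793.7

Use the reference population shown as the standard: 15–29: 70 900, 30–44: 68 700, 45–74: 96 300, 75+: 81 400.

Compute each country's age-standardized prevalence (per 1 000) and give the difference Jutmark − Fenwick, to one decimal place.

-33.4

Standard total = 317 300; weights = 0.2234, 0.2165, 0.3035, 0.2565.
Jutmark: 0.2234×39.5 + 0.2165×110.7 + 0.3035×371.4 + 0.2565×745.8 = 336.8408 per 1 000.
Fenwick: 0.2234×39.7 + 0.2165×143.9 + 0.3035×417.0 + 0.2565×793.7 = 370.2015 per 1 000.
Difference = 336.8408 − 370.2015 = -33.3607.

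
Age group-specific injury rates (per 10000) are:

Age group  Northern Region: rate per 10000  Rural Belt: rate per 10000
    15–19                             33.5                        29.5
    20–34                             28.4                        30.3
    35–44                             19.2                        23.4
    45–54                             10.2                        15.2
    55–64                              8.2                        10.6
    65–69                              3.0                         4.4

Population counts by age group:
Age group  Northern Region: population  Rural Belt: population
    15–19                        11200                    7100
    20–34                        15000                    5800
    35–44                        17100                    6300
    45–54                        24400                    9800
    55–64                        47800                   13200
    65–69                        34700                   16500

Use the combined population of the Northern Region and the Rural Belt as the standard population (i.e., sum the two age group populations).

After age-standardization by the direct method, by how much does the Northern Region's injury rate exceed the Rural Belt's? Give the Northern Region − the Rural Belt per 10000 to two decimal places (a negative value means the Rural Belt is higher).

-2.17

Combined standard total = 208900; weights = 0.0876, 0.0996, 0.1120, 0.1637, 0.2920, 0.2451.
The Northern Region: 0.0876×33.5 + 0.0996×28.4 + 0.1120×19.2 + 0.1637×10.2 + 0.2920×8.2 + 0.2451×3.0 = 12.7127 per 10000.
The Rural Belt: 0.0876×29.5 + 0.0996×30.3 + 0.1120×23.4 + 0.1637×15.2 + 0.2920×10.6 + 0.2451×4.4 = 14.8845 per 10000.
Difference = 12.7127 − 14.8845 = -2.1718.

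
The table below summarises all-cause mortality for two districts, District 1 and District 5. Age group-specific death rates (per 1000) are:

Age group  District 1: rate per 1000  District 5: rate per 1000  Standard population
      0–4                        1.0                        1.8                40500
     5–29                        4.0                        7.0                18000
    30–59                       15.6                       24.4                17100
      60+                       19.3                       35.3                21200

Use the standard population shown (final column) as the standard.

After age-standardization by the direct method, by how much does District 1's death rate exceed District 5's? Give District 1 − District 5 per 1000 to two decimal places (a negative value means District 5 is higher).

Standard total = 96800; weights = 0.4184, 0.1860, 0.1767, 0.2190.
District 1: 0.4184×1.0 + 0.1860×4.0 + 0.1767×15.6 + 0.2190×19.3 = 8.1448 per 1000.
District 5: 0.4184×1.8 + 0.1860×7.0 + 0.1767×24.4 + 0.2190×35.3 = 14.0961 per 1000.
Difference = 8.1448 − 14.0961 = -5.9512.

-5.95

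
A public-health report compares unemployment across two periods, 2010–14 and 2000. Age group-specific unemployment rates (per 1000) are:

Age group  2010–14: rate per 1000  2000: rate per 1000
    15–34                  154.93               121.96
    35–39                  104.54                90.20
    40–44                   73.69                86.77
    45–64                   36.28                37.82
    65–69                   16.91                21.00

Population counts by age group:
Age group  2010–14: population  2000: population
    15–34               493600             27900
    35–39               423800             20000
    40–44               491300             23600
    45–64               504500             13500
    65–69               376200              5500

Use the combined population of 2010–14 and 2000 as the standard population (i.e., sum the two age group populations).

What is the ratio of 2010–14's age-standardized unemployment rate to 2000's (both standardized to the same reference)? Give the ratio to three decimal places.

Combined standard total = 2379900; weights = 0.2191, 0.1865, 0.2164, 0.2177, 0.1604.
2010–14: 0.2191×154.93 + 0.1865×104.54 + 0.2164×73.69 + 0.2177×36.28 + 0.1604×16.91 = 79.9956 per 1000.
2000: 0.2191×121.96 + 0.1865×90.20 + 0.2164×86.77 + 0.2177×37.82 + 0.1604×21.00 = 73.9179 per 1000.
Ratio = 79.9956 ÷ 73.9179 = 1.08222.

1.082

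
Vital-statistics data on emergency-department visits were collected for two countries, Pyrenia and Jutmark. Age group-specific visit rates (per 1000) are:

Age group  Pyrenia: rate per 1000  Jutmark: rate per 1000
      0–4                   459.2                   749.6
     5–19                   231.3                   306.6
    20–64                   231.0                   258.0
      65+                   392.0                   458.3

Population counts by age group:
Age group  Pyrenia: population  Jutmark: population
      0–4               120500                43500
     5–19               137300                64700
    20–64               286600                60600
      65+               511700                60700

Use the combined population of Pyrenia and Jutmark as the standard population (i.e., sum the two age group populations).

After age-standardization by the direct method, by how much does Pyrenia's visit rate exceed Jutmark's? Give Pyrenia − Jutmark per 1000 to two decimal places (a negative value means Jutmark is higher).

Combined standard total = 1285600; weights = 0.1276, 0.1571, 0.2701, 0.4452.
Pyrenia: 0.1276×459.2 + 0.1571×231.3 + 0.2701×231.0 + 0.4452×392.0 = 331.8415 per 1000.
Jutmark: 0.1276×749.6 + 0.1571×306.6 + 0.2701×258.0 + 0.4452×458.3 = 417.5297 per 1000.
Difference = 331.8415 − 417.5297 = -85.6882.

-85.69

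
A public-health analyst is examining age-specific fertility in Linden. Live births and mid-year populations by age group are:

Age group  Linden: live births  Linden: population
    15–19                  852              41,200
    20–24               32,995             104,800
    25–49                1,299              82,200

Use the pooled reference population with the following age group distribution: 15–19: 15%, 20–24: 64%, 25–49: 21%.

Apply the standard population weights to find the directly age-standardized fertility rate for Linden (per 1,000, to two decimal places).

Age-specific rates per 1,000 for Linden: 20.680, 314.838, 15.803.
Standard weights: 0.15, 0.64, 0.21.
Standardized rate: 0.1500×20.680 + 0.6400×314.838 + 0.2100×15.803 = 207.9167 per 1,000.

207.92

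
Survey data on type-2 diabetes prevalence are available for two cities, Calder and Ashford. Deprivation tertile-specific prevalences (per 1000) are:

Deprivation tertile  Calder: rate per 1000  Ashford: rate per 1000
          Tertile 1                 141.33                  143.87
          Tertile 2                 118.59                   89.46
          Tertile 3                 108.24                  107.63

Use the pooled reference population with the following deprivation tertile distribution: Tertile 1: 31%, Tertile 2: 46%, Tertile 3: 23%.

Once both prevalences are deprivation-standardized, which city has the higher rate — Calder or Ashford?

Calder

Standard weights: 0.31, 0.46, 0.23.
Calder: 0.3100×141.33 + 0.4600×118.59 + 0.2300×108.24 = 123.2589 per 1000.
Ashford: 0.3100×143.87 + 0.4600×89.46 + 0.2300×107.63 = 110.5062 per 1000.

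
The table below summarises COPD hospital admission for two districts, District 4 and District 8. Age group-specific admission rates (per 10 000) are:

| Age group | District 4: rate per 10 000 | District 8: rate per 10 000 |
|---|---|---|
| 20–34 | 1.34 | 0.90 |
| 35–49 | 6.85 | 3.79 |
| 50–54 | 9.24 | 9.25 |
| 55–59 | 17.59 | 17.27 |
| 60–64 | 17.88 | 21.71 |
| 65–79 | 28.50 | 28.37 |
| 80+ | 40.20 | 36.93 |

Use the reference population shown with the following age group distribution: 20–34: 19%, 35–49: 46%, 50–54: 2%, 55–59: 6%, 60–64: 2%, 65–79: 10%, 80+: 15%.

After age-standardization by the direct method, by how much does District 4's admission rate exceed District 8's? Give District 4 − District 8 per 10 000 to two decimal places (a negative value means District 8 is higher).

Standard weights: 0.19, 0.46, 0.02, 0.06, 0.02, 0.10, 0.15.
District 4: 0.1900×1.34 + 0.4600×6.85 + 0.0200×9.24 + 0.0600×17.59 + 0.0200×17.88 + 0.1000×28.50 + 0.1500×40.20 = 13.8834 per 10 000.
District 8: 0.1900×0.90 + 0.4600×3.79 + 0.0200×9.25 + 0.0600×17.27 + 0.0200×21.71 + 0.1000×28.37 + 0.1500×36.93 = 11.9463 per 10 000.
Difference = 13.8834 − 11.9463 = 1.9371.

1.94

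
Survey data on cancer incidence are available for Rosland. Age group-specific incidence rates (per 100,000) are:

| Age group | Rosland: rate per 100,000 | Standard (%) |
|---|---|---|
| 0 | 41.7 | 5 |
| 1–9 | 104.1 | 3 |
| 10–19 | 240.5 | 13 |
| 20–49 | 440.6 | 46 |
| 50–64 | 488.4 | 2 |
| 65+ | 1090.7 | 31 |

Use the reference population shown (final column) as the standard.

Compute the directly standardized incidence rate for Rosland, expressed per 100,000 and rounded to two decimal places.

587.03

Standard weights: 0.05, 0.03, 0.13, 0.46, 0.02, 0.31.
Standardized rate: 0.0500×41.7 + 0.0300×104.1 + 0.1300×240.5 + 0.4600×440.6 + 0.0200×488.4 + 0.3100×1090.7 = 587.0340 per 100,000.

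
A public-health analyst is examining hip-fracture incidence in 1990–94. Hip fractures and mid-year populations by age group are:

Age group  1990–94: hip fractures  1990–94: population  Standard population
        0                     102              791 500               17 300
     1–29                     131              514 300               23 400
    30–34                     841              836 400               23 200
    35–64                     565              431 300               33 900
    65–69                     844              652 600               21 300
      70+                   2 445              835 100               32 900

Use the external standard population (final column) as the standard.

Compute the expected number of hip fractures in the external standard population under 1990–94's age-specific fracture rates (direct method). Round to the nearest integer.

200

Age-specific rates per 100 000 for 1990–94: 12.89, 25.47, 100.55, 131.00, 129.33, 292.78.
Expected hip fractures = Σ (standard pop × age-specific rate ÷ 100 000)
= 17 300×12.89/100 000 + 23 400×25.47/100 000 + 23 200×100.55/100 000 + 33 900×131.00/100 000 + 21 300×129.33/100 000 + 32 900×292.78/100 000
= 2.23 + 5.96 + 23.33 + 44.41 + 27.55 + 96.32 = 199.80.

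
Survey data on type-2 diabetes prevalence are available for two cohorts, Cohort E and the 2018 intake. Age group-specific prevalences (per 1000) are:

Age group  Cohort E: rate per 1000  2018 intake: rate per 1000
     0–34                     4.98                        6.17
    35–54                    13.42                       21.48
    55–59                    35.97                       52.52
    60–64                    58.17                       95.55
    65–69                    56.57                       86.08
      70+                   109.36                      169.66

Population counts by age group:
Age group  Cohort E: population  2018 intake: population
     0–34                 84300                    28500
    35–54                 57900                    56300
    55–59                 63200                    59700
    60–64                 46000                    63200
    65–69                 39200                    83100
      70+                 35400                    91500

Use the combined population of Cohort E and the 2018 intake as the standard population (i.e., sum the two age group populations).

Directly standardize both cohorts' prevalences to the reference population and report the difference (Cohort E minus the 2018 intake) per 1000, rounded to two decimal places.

Combined standard total = 708300; weights = 0.1593, 0.1612, 0.1735, 0.1542, 0.1727, 0.1792.
Cohort E: 0.1593×4.98 + 0.1612×13.42 + 0.1735×35.97 + 0.1542×58.17 + 0.1727×56.57 + 0.1792×109.36 = 47.5271 per 1000.
The 2018 intake: 0.1593×6.17 + 0.1612×21.48 + 0.1735×52.52 + 0.1542×95.55 + 0.1727×86.08 + 0.1792×169.66 = 73.5496 per 1000.
Difference = 47.5271 − 73.5496 = -26.0225.

-26.02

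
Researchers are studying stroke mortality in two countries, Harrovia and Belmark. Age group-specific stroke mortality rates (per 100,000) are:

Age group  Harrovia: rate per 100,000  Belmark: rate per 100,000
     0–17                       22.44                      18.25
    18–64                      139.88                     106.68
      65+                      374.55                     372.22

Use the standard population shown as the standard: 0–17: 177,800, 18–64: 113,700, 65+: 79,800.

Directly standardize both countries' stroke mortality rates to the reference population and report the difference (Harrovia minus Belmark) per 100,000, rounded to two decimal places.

Standard total = 371,300; weights = 0.4789, 0.3062, 0.2149.
Harrovia: 0.4789×22.44 + 0.3062×139.88 + 0.2149×374.55 = 134.0783 per 100,000.
Belmark: 0.4789×18.25 + 0.3062×106.68 + 0.2149×372.22 = 121.4046 per 100,000.
Difference = 134.0783 − 121.4046 = 12.6737.

12.67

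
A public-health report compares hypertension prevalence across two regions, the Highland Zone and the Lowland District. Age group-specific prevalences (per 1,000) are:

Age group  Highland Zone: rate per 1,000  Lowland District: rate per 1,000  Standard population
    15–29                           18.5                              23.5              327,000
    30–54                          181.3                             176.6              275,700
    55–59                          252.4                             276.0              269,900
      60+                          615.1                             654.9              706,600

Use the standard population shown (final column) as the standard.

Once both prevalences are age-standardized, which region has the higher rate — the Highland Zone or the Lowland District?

Lowland District

Standard total = 1,579,200; weights = 0.2071, 0.1746, 0.1709, 0.4474.
The Highland Zone: 0.2071×18.5 + 0.1746×181.3 + 0.1709×252.4 + 0.4474×615.1 = 353.8414 per 1,000.
The Lowland District: 0.2071×23.5 + 0.1746×176.6 + 0.1709×276.0 + 0.4474×654.9 = 375.8978 per 1,000.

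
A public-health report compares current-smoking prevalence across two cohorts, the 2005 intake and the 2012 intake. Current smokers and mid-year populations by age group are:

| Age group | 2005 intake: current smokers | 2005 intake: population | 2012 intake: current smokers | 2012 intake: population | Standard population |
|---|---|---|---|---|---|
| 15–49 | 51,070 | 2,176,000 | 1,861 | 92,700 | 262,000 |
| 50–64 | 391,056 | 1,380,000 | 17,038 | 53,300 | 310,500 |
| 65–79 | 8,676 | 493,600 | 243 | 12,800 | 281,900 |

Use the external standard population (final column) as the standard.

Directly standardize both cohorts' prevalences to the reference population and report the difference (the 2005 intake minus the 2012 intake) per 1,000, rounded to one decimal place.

-12.6

Age-specific rates per 1,000 for the 2005 intake: 23.470, 283.374, 17.577.
For the 2012 intake: 20.076, 319.662, 18.984.
Standard total = 854,400; weights = 0.3066, 0.3634, 0.3299.
The 2005 intake: 0.3066×23.470 + 0.3634×283.374 + 0.3299×17.577 = 115.9780 per 1,000.
The 2012 intake: 0.3066×20.076 + 0.3634×319.662 + 0.3299×18.984 = 128.5892 per 1,000.
Difference = 115.9780 − 128.5892 = -12.6112.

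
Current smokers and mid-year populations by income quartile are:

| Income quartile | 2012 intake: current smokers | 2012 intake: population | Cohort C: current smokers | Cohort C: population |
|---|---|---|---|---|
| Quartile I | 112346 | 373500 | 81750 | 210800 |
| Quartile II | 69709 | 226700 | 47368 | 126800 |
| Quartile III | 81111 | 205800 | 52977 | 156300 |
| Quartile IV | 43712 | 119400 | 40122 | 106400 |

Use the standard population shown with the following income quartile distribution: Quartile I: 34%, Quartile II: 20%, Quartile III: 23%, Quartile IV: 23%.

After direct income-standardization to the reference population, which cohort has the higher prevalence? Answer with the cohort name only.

Income-specific rates per 1000 for the 2012 intake: 300.793, 307.494, 394.125, 366.097.
For Cohort C: 387.808, 373.565, 338.944, 377.086.
Standard weights: 0.34, 0.20, 0.23, 0.23.
The 2012 intake: 0.3400×300.793 + 0.2000×307.494 + 0.2300×394.125 + 0.2300×366.097 = 338.6195 per 1000.
Cohort C: 0.3400×387.808 + 0.2000×373.565 + 0.2300×338.944 + 0.2300×377.086 = 371.2549 per 1000.

Cohort C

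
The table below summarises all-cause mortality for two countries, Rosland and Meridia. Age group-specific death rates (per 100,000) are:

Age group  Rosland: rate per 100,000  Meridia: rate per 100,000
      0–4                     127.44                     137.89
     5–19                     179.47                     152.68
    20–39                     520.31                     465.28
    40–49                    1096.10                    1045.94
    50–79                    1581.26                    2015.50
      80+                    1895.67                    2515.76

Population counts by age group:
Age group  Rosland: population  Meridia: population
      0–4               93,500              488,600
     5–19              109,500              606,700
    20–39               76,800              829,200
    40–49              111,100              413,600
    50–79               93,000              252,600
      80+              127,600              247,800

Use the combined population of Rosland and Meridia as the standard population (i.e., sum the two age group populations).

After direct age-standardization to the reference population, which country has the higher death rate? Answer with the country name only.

Meridia

Combined standard total = 3,450,000; weights = 0.1687, 0.2076, 0.2626, 0.1521, 0.1002, 0.1088.
Rosland: 0.1687×127.44 + 0.2076×179.47 + 0.2626×520.31 + 0.1521×1096.10 + 0.1002×1581.26 + 0.1088×1895.67 = 726.7715 per 100,000.
Meridia: 0.1687×137.89 + 0.2076×152.68 + 0.2626×465.28 + 0.1521×1045.94 + 0.1002×2015.50 + 0.1088×2515.76 = 811.8657 per 100,000.
The crude rates (952.16 vs 743.68) would put Rosland higher, but that reflects its age composition; once standardized to a common age structure, Meridia has the higher underlying rate.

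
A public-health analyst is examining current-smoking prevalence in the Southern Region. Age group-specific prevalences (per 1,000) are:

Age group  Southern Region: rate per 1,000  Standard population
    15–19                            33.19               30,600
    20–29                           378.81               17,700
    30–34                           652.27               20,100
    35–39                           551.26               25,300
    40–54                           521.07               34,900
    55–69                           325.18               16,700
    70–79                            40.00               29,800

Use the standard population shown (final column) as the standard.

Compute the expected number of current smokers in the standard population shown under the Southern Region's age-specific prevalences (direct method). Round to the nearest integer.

59586

Expected current smokers = Σ (standard pop × age-specific rate ÷ 1,000)
= 30,600×33.19/1,000 + 17,700×378.81/1,000 + 20,100×652.27/1,000 + 25,300×551.26/1,000 + 34,900×521.07/1,000 + 16,700×325.18/1,000 + 29,800×40.00/1,000
= 1015.61 + 6704.94 + 13110.63 + 13946.88 + 18185.34 + 5430.51 + 1192.00 = 59585.90.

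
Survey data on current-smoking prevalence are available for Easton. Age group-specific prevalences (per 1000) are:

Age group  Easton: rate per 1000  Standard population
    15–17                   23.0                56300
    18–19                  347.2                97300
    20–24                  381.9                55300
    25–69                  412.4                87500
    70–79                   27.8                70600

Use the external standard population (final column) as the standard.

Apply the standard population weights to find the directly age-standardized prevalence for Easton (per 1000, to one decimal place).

256.8

Standard total = 367000; weights = 0.1534, 0.2651, 0.1507, 0.2384, 0.1924.
Standardized rate: 0.1534×23.0 + 0.2651×347.2 + 0.1507×381.9 + 0.2384×412.4 + 0.1924×27.8 = 256.7962 per 1000.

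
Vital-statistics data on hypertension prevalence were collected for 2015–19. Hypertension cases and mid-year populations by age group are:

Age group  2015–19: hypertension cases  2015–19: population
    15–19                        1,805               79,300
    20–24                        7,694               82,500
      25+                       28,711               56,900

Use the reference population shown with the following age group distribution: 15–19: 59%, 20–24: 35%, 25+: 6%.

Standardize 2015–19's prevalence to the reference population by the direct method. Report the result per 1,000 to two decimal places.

76.35

Age-specific rates per 1,000 for 2015–19: 22.762, 93.261, 504.587.
Standard weights: 0.59, 0.35, 0.06.
Standardized rate: 0.5900×22.762 + 0.3500×93.261 + 0.0600×504.587 = 76.3458 per 1,000.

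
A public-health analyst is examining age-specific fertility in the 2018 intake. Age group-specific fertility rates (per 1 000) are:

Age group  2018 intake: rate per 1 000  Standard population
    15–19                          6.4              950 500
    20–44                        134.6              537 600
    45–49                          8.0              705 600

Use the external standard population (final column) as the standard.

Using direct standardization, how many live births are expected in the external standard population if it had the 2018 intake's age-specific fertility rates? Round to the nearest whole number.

84089

Expected live births = Σ (standard pop × age-specific rate ÷ 1 000)
= 950 500×6.4/1 000 + 537 600×134.6/1 000 + 705 600×8.0/1 000
= 6083.20 + 72360.96 + 5644.80 = 84088.96.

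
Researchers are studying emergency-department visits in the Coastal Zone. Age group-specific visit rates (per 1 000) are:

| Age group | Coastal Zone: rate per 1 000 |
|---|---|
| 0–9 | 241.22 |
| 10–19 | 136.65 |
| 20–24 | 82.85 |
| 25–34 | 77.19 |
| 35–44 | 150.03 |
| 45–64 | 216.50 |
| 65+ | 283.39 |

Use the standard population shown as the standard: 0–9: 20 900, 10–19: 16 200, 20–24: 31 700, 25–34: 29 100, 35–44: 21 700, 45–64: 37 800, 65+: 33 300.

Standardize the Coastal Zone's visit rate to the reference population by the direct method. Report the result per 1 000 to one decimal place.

173.1

Standard total = 190 700; weights = 0.1096, 0.0850, 0.1662, 0.1526, 0.1138, 0.1982, 0.1746.
Standardized rate: 0.1096×241.22 + 0.0850×136.65 + 0.1662×82.85 + 0.1526×77.19 + 0.1138×150.03 + 0.1982×216.50 + 0.1746×283.39 = 173.0679 per 1 000.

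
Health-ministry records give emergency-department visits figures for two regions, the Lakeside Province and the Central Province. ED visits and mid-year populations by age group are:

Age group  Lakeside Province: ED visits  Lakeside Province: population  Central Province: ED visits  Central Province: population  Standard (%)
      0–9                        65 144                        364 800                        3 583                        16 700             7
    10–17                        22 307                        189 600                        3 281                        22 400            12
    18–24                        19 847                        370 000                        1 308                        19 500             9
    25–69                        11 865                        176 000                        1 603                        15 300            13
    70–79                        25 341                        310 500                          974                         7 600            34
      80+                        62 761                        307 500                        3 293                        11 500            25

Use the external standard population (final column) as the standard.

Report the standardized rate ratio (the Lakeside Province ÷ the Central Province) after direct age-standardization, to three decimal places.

Age-specific rates per 1 000 for the Lakeside Province: 178.575, 117.653, 53.641, 67.415, 81.614, 204.101.
For the Central Province: 214.551, 146.473, 67.077, 104.771, 128.158, 286.348.
Standard weights: 0.07, 0.12, 0.09, 0.13, 0.34, 0.25.
The Lakeside Province: 0.0700×178.575 + 0.1200×117.653 + 0.0900×53.641 + 0.1300×67.415 + 0.3400×81.614 + 0.2500×204.101 = 118.9839 per 1 000.
The Central Province: 0.0700×214.551 + 0.1200×146.473 + 0.0900×67.077 + 0.1300×104.771 + 0.3400×128.158 + 0.2500×286.348 = 167.4132 per 1 000.
Ratio = 118.9839 ÷ 167.4132 = 0.71072.

0.711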